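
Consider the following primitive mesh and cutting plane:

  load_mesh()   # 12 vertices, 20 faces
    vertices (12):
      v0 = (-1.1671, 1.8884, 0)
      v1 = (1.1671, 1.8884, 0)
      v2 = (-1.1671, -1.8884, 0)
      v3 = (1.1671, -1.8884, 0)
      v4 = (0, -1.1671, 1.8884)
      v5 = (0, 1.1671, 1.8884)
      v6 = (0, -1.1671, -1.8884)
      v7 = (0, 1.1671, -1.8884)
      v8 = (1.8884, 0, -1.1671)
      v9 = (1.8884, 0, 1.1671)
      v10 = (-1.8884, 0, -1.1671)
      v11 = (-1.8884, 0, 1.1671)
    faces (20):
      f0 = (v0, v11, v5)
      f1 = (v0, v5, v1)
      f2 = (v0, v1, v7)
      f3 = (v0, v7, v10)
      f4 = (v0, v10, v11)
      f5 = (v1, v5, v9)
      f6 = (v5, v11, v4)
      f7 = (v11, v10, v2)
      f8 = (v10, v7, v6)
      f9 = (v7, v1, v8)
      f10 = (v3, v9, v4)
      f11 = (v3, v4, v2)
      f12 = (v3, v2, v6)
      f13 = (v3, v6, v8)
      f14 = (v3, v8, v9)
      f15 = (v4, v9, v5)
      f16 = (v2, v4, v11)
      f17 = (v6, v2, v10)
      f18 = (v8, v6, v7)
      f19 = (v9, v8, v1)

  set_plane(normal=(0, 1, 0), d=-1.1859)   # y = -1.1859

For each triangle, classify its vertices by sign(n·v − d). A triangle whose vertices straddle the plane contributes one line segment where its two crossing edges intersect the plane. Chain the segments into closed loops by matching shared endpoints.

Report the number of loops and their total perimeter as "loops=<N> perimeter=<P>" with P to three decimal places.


Straddling triangles (8 of 20):
  (v11,v10,v2) [++-] → (-1.43543, -1.1859, -0.434171)–(-1.43543, -1.1859, 0.434171)  len=0.8683
  (v3,v9,v4) [-++] → (1.43543, -1.1859, 0.434171)–(0.0304194, -1.1859, 1.83918)  len=1.9870
  (v3,v4,v2) [-+-] → (0.0304194, -1.1859, 1.83918)–(-0.0304194, -1.1859, 1.83918)  len=0.0608
  (v3,v2,v6) [--+] → (-0.0304194, -1.1859, -1.83918)–(0.0304194, -1.1859, -1.83918)  len=0.0608
  (v3,v6,v8) [-++] → (0.0304194, -1.1859, -1.83918)–(1.43543, -1.1859, -0.434171)  len=1.9870
  (v3,v8,v9) [-++] → (1.43543, -1.1859, -0.434171)–(1.43543, -1.1859, 0.434171)  len=0.8683
  (v2,v4,v11) [-++] → (-0.0304194, -1.1859, 1.83918)–(-1.43543, -1.1859, 0.434171)  len=1.9870
  (v6,v2,v10) [+-+] → (-0.0304194, -1.1859, -1.83918)–(-1.43543, -1.1859, -0.434171)  len=1.9870

Chained into 1 loop(s):
  loop 1: 8 segments, perimeter = 9.8063
Total perimeter = 9.806

loops=1 perimeter=9.806


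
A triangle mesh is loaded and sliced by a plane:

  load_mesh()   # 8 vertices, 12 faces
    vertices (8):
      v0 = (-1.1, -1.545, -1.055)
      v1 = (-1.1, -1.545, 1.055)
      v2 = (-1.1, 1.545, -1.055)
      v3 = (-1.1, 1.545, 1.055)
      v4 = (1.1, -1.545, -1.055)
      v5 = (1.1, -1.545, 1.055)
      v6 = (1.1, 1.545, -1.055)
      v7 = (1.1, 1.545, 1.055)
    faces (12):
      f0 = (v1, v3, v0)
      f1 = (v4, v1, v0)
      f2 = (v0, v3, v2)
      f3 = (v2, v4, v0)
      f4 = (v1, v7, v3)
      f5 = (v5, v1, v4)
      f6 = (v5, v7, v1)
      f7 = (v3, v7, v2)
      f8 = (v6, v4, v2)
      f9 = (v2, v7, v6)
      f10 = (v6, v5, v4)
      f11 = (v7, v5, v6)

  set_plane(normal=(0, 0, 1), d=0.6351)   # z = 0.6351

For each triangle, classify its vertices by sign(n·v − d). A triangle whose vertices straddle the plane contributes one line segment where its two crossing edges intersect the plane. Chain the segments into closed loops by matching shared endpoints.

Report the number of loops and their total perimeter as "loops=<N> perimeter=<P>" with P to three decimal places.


Straddling triangles (8 of 12):
  (v1,v3,v0) [++-] → (-1.1, 0.930075, 0.6351)–(-1.1, -1.545, 0.6351)  len=2.4751
  (v4,v1,v0) [-+-] → (-0.66219, -1.545, 0.6351)–(-1.1, -1.545, 0.6351)  len=0.4378
  (v0,v3,v2) [-+-] → (-1.1, 0.930075, 0.6351)–(-1.1, 1.545, 0.6351)  len=0.6149
  (v5,v1,v4) [++-] → (-0.66219, -1.545, 0.6351)–(1.1, -1.545, 0.6351)  len=1.7622
  (v3,v7,v2) [++-] → (0.66219, 1.545, 0.6351)–(-1.1, 1.545, 0.6351)  len=1.7622
  (v2,v7,v6) [-+-] → (0.66219, 1.545, 0.6351)–(1.1, 1.545, 0.6351)  len=0.4378
  (v6,v5,v4) [-+-] → (1.1, -0.930075, 0.6351)–(1.1, -1.545, 0.6351)  len=0.6149
  (v7,v5,v6) [++-] → (1.1, -0.930075, 0.6351)–(1.1, 1.545, 0.6351)  len=2.4751

Chained into 1 loop(s):
  loop 1: 8 segments, perimeter = 10.5800
Total perimeter = 10.580

loops=1 perimeter=10.580


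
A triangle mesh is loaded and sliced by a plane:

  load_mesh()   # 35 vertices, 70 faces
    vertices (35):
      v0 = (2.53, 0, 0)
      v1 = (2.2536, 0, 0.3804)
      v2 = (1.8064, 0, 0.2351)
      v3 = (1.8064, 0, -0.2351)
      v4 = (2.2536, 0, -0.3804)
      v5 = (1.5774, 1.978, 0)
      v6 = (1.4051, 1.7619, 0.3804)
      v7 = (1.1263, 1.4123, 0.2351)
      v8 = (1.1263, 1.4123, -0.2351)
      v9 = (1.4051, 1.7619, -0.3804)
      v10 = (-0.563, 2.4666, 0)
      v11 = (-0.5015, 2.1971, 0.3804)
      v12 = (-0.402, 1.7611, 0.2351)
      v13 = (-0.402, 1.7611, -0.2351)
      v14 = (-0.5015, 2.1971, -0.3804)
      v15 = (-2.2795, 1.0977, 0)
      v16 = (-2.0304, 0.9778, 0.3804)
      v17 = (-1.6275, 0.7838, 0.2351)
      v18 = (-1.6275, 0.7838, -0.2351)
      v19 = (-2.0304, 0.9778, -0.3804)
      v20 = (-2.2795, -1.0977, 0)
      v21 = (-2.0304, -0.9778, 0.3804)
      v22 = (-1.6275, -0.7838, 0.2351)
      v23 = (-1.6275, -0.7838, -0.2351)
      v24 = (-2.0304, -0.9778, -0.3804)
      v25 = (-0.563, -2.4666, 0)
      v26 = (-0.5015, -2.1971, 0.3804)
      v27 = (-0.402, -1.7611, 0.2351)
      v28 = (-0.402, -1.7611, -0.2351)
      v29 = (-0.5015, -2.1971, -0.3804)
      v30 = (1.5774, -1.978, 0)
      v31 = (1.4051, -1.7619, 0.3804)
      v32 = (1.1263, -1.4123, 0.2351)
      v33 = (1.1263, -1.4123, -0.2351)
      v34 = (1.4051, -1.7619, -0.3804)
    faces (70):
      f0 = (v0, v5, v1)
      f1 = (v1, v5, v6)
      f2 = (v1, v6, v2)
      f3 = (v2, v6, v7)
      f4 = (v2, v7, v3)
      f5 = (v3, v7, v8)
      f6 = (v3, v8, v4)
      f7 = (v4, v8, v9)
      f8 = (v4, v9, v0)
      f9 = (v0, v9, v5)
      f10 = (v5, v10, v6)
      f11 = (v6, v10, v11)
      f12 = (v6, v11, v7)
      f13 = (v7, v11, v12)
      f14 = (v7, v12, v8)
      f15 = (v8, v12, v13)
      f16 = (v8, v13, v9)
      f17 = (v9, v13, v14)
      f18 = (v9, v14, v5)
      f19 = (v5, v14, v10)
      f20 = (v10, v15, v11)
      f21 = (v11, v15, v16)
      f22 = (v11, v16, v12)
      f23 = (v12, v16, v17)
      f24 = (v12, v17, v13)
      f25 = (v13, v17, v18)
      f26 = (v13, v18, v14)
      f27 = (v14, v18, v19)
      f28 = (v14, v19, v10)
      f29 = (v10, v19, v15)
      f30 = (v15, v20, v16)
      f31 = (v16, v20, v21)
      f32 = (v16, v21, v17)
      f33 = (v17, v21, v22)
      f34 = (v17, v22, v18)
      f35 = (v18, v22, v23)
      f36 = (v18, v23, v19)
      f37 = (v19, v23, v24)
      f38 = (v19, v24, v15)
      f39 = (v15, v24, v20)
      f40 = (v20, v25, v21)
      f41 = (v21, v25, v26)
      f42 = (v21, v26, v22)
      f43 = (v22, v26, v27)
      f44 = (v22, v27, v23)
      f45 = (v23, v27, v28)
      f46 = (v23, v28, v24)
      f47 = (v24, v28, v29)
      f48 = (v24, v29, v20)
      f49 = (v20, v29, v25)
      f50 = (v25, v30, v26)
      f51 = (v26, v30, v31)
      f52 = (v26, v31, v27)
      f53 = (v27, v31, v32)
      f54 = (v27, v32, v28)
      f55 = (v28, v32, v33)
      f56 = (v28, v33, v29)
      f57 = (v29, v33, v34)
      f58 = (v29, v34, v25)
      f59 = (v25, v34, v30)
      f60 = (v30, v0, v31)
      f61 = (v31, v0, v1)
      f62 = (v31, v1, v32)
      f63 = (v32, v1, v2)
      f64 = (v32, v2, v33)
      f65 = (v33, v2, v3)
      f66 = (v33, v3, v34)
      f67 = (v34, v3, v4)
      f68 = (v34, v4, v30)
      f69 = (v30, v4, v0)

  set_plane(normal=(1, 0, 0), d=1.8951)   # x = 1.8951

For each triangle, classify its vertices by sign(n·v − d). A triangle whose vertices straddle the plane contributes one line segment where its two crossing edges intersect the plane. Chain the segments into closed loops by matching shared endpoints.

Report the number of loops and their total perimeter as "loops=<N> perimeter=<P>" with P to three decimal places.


Straddling triangles (14 of 70):
  (v0,v5,v1) [+-+] → (1.8951, 1.31832, 0)–(1.8951, 1.04867, 0.178724)  len=0.3235
  (v1,v5,v6) [+--] → (1.8951, 1.04867, 0.178724)–(1.8951, 0.744421, 0.3804)  len=0.3650
  (v1,v6,v2) [+--] → (1.8951, 0.744421, 0.3804)–(1.8951, 0, 0.26392)  len=0.7535
  (v3,v8,v4) [--+] → (1.8951, 0.449135, -0.334192)–(1.8951, 0, -0.26392)  len=0.4546
  (v4,v8,v9) [+--] → (1.8951, 0.449135, -0.334192)–(1.8951, 0.744421, -0.3804)  len=0.2989
  (v4,v9,v0) [+-+] → (1.8951, 0.744421, -0.3804)–(1.8951, 0.994426, -0.2147)  len=0.2999
  (v0,v9,v5) [+--] → (1.8951, 0.994426, -0.2147)–(1.8951, 1.31832, 0)  len=0.3886
  (v30,v0,v31) [-+-] → (1.8951, -1.31832, 0)–(1.8951, -0.994426, 0.2147)  len=0.3886
  (v31,v0,v1) [-++] → (1.8951, -0.994426, 0.2147)–(1.8951, -0.744421, 0.3804)  len=0.2999
  (v31,v1,v32) [-+-] → (1.8951, -0.744421, 0.3804)–(1.8951, -0.449135, 0.334192)  len=0.2989
  (v32,v1,v2) [-+-] → (1.8951, -0.449135, 0.334192)–(1.8951, 0, 0.26392)  len=0.4546
  (v34,v3,v4) [--+] → (1.8951, 0, -0.26392)–(1.8951, -0.744421, -0.3804)  len=0.7535
  (v34,v4,v30) [-+-] → (1.8951, -0.744421, -0.3804)–(1.8951, -1.04867, -0.178724)  len=0.3650
  (v30,v4,v0) [-++] → (1.8951, -1.04867, -0.178724)–(1.8951, -1.31832, 0)  len=0.3235

Chained into 1 loop(s):
  loop 1: 14 segments, perimeter = 5.7680
Total perimeter = 5.768

loops=1 perimeter=5.768


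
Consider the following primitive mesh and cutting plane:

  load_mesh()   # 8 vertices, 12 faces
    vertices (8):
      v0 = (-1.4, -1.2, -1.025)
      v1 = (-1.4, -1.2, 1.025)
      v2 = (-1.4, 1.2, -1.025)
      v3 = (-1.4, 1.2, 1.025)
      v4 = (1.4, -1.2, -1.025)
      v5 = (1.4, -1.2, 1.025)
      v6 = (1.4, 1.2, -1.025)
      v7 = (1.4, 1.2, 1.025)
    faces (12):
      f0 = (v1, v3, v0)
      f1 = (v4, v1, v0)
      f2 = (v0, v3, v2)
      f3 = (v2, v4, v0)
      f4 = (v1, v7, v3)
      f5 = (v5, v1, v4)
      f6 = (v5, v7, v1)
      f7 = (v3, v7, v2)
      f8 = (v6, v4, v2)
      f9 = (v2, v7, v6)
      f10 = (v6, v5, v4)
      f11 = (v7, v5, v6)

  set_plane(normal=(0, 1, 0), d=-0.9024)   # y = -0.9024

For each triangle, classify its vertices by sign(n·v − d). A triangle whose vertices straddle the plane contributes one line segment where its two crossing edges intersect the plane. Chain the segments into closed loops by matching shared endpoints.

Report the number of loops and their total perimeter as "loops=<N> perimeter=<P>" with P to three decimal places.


loops=1 perimeter=9.700

Straddling triangles (8 of 12):
  (v1,v3,v0) [-+-] → (-1.4, -0.9024, 1.025)–(-1.4, -0.9024, -0.7708)  len=1.7958
  (v0,v3,v2) [-++] → (-1.4, -0.9024, -0.7708)–(-1.4, -0.9024, -1.025)  len=0.2542
  (v2,v4,v0) [+--] → (1.0528, -0.9024, -1.025)–(-1.4, -0.9024, -1.025)  len=2.4528
  (v1,v7,v3) [-++] → (-1.0528, -0.9024, 1.025)–(-1.4, -0.9024, 1.025)  len=0.3472
  (v5,v7,v1) [-+-] → (1.4, -0.9024, 1.025)–(-1.0528, -0.9024, 1.025)  len=2.4528
  (v6,v4,v2) [+-+] → (1.4, -0.9024, -1.025)–(1.0528, -0.9024, -1.025)  len=0.3472
  (v6,v5,v4) [+--] → (1.4, -0.9024, 0.7708)–(1.4, -0.9024, -1.025)  len=1.7958
  (v7,v5,v6) [+-+] → (1.4, -0.9024, 1.025)–(1.4, -0.9024, 0.7708)  len=0.2542

Chained into 1 loop(s):
  loop 1: 8 segments, perimeter = 9.7000
Total perimeter = 9.700


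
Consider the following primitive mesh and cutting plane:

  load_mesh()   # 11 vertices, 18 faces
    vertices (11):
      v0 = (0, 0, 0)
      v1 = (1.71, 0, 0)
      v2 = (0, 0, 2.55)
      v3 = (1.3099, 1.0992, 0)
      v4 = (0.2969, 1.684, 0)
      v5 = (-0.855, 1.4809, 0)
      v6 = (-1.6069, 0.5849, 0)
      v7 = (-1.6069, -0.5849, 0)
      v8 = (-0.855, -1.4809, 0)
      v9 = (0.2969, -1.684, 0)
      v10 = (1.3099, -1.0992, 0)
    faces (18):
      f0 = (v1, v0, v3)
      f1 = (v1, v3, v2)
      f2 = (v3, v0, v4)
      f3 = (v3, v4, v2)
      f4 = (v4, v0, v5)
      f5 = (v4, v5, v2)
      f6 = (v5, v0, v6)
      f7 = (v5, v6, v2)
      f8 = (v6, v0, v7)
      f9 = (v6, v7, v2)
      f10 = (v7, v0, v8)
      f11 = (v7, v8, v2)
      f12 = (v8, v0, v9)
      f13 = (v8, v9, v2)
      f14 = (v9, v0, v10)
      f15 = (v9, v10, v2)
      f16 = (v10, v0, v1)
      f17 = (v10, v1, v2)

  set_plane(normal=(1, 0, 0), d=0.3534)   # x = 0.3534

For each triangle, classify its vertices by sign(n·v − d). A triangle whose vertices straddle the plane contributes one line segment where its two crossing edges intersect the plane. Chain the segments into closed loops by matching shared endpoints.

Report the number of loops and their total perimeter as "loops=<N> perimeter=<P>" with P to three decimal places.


loops=1 perimeter=8.583

Straddling triangles (8 of 18):
  (v1,v0,v3) [+-+] → (0.3534, 0, 0)–(0.3534, 0.296555, 0)  len=0.2966
  (v1,v3,v2) [++-] → (0.3534, 0.296555, 1.86203)–(0.3534, 0, 2.023)  len=0.3374
  (v3,v0,v4) [+--] → (0.3534, 0.296555, 0)–(0.3534, 1.65138, 0)  len=1.3548
  (v3,v4,v2) [+--] → (0.3534, 1.65138, 0)–(0.3534, 0.296555, 1.86203)  len=2.3028
  (v9,v0,v10) [--+] → (0.3534, -0.296555, 0)–(0.3534, -1.65138, 0)  len=1.3548
  (v9,v10,v2) [-+-] → (0.3534, -1.65138, 0)–(0.3534, -0.296555, 1.86203)  len=2.3028
  (v10,v0,v1) [+-+] → (0.3534, -0.296555, 0)–(0.3534, 0, 0)  len=0.2966
  (v10,v1,v2) [++-] → (0.3534, 0, 2.023)–(0.3534, -0.296555, 1.86203)  len=0.3374

Chained into 1 loop(s):
  loop 1: 8 segments, perimeter = 8.5831
Total perimeter = 8.583


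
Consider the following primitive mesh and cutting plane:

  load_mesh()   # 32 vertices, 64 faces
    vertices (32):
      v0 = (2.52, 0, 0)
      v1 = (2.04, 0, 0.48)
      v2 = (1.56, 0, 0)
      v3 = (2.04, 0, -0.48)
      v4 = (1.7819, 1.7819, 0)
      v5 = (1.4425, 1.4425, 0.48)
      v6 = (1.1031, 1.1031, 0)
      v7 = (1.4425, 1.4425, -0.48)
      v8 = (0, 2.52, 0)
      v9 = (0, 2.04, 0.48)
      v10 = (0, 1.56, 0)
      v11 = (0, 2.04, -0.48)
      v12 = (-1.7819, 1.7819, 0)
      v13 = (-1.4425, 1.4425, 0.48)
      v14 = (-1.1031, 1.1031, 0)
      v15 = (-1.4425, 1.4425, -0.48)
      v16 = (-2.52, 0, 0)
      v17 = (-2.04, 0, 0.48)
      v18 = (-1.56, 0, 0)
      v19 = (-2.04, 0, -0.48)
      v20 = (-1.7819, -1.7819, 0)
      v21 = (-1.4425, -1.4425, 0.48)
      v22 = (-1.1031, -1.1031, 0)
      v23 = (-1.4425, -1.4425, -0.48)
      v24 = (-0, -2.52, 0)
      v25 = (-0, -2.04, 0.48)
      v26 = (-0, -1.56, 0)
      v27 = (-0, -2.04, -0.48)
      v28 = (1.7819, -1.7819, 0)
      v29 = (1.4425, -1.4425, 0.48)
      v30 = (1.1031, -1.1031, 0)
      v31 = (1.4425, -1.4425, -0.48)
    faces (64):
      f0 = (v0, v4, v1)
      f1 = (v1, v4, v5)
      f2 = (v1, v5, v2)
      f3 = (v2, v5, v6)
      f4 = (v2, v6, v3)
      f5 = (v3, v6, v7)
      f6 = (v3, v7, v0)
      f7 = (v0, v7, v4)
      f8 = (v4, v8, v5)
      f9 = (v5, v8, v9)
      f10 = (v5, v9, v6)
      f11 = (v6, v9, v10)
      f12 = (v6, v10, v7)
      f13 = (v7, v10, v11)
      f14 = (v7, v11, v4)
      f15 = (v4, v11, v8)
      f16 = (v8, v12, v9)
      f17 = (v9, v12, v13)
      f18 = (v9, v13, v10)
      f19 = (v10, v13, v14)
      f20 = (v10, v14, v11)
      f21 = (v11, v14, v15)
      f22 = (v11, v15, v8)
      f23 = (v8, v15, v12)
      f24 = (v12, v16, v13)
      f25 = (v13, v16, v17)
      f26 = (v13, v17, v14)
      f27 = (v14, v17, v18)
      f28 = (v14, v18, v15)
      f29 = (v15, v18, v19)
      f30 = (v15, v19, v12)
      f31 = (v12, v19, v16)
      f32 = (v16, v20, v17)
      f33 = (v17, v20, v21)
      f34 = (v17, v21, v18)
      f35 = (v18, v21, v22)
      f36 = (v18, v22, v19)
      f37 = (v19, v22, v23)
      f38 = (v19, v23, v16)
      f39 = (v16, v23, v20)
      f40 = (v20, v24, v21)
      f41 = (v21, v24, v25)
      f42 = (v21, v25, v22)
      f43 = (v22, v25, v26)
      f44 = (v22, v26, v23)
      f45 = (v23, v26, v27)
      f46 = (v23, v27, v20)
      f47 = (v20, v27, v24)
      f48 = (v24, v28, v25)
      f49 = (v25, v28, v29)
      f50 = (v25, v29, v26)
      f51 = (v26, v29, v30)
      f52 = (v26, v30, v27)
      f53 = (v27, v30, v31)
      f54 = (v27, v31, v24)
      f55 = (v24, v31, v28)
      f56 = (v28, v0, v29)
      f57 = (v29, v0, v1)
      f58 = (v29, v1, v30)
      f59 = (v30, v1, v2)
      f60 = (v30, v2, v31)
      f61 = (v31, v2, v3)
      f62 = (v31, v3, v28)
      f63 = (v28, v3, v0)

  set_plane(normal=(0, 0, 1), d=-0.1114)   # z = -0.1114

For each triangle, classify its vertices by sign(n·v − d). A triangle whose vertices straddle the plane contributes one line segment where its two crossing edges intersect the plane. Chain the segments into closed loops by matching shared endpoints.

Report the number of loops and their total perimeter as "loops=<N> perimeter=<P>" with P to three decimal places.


Straddling triangles (32 of 64):
  (v2,v6,v3) [++-] → (1.32054, 0.847089, -0.1114)–(1.6714, 0, -0.1114)  len=0.9169
  (v3,v6,v7) [-+-] → (1.32054, 0.847089, -0.1114)–(1.18187, 1.18187, -0.1114)  len=0.3624
  (v3,v7,v0) [--+] → (2.26993, 0.33478, -0.1114)–(2.4086, 0, -0.1114)  len=0.3624
  (v0,v7,v4) [+-+] → (2.26993, 0.33478, -0.1114)–(1.70313, 1.70313, -0.1114)  len=1.4811
  (v6,v10,v7) [++-] → (0.33478, 1.53273, -0.1114)–(1.18187, 1.18187, -0.1114)  len=0.9169
  (v7,v10,v11) [-+-] → (0.33478, 1.53273, -0.1114)–(0, 1.6714, -0.1114)  len=0.3624
  (v7,v11,v4) [--+] → (1.36835, 1.8418, -0.1114)–(1.70313, 1.70313, -0.1114)  len=0.3624
  (v4,v11,v8) [+-+] → (1.36835, 1.8418, -0.1114)–(0, 2.4086, -0.1114)  len=1.4811
  (v10,v14,v11) [++-] → (-0.847089, 1.32054, -0.1114)–(0, 1.6714, -0.1114)  len=0.9169
  (v11,v14,v15) [-+-] → (-0.847089, 1.32054, -0.1114)–(-1.18187, 1.18187, -0.1114)  len=0.3624
  (v11,v15,v8) [--+] → (-0.33478, 2.26993, -0.1114)–(0, 2.4086, -0.1114)  len=0.3624
  (v8,v15,v12) [+-+] → (-0.33478, 2.26993, -0.1114)–(-1.70313, 1.70313, -0.1114)  len=1.4811
  (v14,v18,v15) [++-] → (-1.53273, 0.33478, -0.1114)–(-1.18187, 1.18187, -0.1114)  len=0.9169
  (v15,v18,v19) [-+-] → (-1.53273, 0.33478, -0.1114)–(-1.6714, 0, -0.1114)  len=0.3624
  (v15,v19,v12) [--+] → (-1.8418, 1.36835, -0.1114)–(-1.70313, 1.70313, -0.1114)  len=0.3624
  (v12,v19,v16) [+-+] → (-1.8418, 1.36835, -0.1114)–(-2.4086, 0, -0.1114)  len=1.4811
  (v18,v22,v19) [++-] → (-1.32054, -0.847089, -0.1114)–(-1.6714, 0, -0.1114)  len=0.9169
  (v19,v22,v23) [-+-] → (-1.32054, -0.847089, -0.1114)–(-1.18187, -1.18187, -0.1114)  len=0.3624
  (v19,v23,v16) [--+] → (-2.26993, -0.33478, -0.1114)–(-2.4086, 0, -0.1114)  len=0.3624
  (v16,v23,v20) [+-+] → (-2.26993, -0.33478, -0.1114)–(-1.70313, -1.70313, -0.1114)  len=1.4811
  (v22,v26,v23) [++-] → (-0.33478, -1.53273, -0.1114)–(-1.18187, -1.18187, -0.1114)  len=0.9169
  (v23,v26,v27) [-+-] → (-0.33478, -1.53273, -0.1114)–(0, -1.6714, -0.1114)  len=0.3624
  (v23,v27,v20) [--+] → (-1.36835, -1.8418, -0.1114)–(-1.70313, -1.70313, -0.1114)  len=0.3624
  (v20,v27,v24) [+-+] → (-1.36835, -1.8418, -0.1114)–(0, -2.4086, -0.1114)  len=1.4811
  (v26,v30,v27) [++-] → (0.847089, -1.32054, -0.1114)–(0, -1.6714, -0.1114)  len=0.9169
  (v27,v30,v31) [-+-] → (0.847089, -1.32054, -0.1114)–(1.18187, -1.18187, -0.1114)  len=0.3624
  (v27,v31,v24) [--+] → (0.33478, -2.26993, -0.1114)–(0, -2.4086, -0.1114)  len=0.3624
  (v24,v31,v28) [+-+] → (0.33478, -2.26993, -0.1114)–(1.70313, -1.70313, -0.1114)  len=1.4811
  (v30,v2,v31) [++-] → (1.53273, -0.33478, -0.1114)–(1.18187, -1.18187, -0.1114)  len=0.9169
  (v31,v2,v3) [-+-] → (1.53273, -0.33478, -0.1114)–(1.6714, 0, -0.1114)  len=0.3624
  (v31,v3,v28) [--+] → (1.8418, -1.36835, -0.1114)–(1.70313, -1.70313, -0.1114)  len=0.3624
  (v28,v3,v0) [+-+] → (1.8418, -1.36835, -0.1114)–(2.4086, 0, -0.1114)  len=1.4811

Chained into 2 loop(s):
  loop 1: 16 segments, perimeter = 10.2339
  loop 2: 16 segments, perimeter = 14.7477
Total perimeter = 24.982

loops=2 perimeter=24.982


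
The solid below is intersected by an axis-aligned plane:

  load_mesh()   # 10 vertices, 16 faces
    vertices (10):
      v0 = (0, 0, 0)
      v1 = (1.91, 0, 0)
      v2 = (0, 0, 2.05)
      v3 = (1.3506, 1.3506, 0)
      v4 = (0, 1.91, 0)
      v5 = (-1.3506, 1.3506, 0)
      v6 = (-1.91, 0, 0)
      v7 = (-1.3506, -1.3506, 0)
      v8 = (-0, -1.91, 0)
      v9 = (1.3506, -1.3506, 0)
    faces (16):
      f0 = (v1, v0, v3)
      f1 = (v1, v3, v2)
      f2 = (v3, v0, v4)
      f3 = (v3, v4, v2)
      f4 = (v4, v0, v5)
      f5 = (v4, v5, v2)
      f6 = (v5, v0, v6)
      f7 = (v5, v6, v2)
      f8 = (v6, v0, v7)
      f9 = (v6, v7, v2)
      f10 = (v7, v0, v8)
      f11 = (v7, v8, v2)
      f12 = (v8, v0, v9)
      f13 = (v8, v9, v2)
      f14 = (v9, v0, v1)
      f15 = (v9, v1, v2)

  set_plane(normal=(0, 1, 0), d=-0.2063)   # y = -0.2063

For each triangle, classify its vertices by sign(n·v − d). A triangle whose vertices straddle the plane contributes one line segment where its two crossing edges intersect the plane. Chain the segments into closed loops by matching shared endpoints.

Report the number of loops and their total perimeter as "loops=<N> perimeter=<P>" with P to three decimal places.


Straddling triangles (8 of 16):
  (v6,v0,v7) [++-] → (-0.2063, -0.2063, 0)–(-1.82455, -0.2063, 0)  len=1.6183
  (v6,v7,v2) [+-+] → (-1.82455, -0.2063, 0)–(-0.2063, -0.2063, 1.73687)  len=2.3739
  (v7,v0,v8) [-+-] → (-0.2063, -0.2063, 0)–(0, -0.2063, 0)  len=0.2063
  (v7,v8,v2) [--+] → (0, -0.2063, 1.82858)–(-0.2063, -0.2063, 1.73687)  len=0.2258
  (v8,v0,v9) [-+-] → (0, -0.2063, 0)–(0.2063, -0.2063, 0)  len=0.2063
  (v8,v9,v2) [--+] → (0.2063, -0.2063, 1.73687)–(0, -0.2063, 1.82858)  len=0.2258
  (v9,v0,v1) [-++] → (0.2063, -0.2063, 0)–(1.82455, -0.2063, 0)  len=1.6183
  (v9,v1,v2) [-++] → (1.82455, -0.2063, 0)–(0.2063, -0.2063, 1.73687)  len=2.3739

Chained into 1 loop(s):
  loop 1: 8 segments, perimeter = 8.8485
Total perimeter = 8.848

loops=1 perimeter=8.848


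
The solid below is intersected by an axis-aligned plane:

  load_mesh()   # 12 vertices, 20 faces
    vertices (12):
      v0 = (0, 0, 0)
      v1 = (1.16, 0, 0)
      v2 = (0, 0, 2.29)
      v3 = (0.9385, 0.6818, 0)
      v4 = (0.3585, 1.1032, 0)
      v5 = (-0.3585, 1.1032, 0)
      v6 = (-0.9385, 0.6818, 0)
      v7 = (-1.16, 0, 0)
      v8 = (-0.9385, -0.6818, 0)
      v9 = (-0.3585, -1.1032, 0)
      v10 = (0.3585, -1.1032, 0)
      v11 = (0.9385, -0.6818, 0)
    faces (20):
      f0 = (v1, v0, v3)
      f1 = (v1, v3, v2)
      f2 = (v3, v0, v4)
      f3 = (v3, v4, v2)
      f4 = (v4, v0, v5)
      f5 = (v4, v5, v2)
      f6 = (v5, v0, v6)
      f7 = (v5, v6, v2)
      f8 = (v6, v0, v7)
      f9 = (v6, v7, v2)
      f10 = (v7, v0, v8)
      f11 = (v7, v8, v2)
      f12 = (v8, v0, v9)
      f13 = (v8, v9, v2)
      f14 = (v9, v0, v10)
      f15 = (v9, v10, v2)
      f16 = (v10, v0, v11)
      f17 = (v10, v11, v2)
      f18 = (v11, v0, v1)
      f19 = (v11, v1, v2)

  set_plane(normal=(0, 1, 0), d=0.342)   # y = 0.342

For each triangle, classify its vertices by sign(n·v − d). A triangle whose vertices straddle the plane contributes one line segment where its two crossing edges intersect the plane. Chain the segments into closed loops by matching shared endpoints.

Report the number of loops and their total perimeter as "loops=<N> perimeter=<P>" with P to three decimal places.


Straddling triangles (10 of 20):
  (v1,v0,v3) [--+] → (0.470764, 0.342, 0)–(1.04889, 0.342, 0)  len=0.5781
  (v1,v3,v2) [-+-] → (1.04889, 0.342, 0)–(0.470764, 0.342, 1.14131)  len=1.2794
  (v3,v0,v4) [+-+] → (0.470764, 0.342, 0)–(0.111138, 0.342, 0)  len=0.3596
  (v3,v4,v2) [++-] → (0.111138, 0.342, 1.58008)–(0.470764, 0.342, 1.14131)  len=0.5673
  (v4,v0,v5) [+-+] → (0.111138, 0.342, 0)–(-0.111138, 0.342, 0)  len=0.2223
  (v4,v5,v2) [++-] → (-0.111138, 0.342, 1.58008)–(0.111138, 0.342, 1.58008)  len=0.2223
  (v5,v0,v6) [+-+] → (-0.111138, 0.342, 0)–(-0.470764, 0.342, 0)  len=0.3596
  (v5,v6,v2) [++-] → (-0.470764, 0.342, 1.14131)–(-0.111138, 0.342, 1.58008)  len=0.5673
  (v6,v0,v7) [+--] → (-0.470764, 0.342, 0)–(-1.04889, 0.342, 0)  len=0.5781
  (v6,v7,v2) [+--] → (-1.04889, 0.342, 0)–(-0.470764, 0.342, 1.14131)  len=1.2794

Chained into 1 loop(s):
  loop 1: 10 segments, perimeter = 6.0135
Total perimeter = 6.013

loops=1 perimeter=6.013


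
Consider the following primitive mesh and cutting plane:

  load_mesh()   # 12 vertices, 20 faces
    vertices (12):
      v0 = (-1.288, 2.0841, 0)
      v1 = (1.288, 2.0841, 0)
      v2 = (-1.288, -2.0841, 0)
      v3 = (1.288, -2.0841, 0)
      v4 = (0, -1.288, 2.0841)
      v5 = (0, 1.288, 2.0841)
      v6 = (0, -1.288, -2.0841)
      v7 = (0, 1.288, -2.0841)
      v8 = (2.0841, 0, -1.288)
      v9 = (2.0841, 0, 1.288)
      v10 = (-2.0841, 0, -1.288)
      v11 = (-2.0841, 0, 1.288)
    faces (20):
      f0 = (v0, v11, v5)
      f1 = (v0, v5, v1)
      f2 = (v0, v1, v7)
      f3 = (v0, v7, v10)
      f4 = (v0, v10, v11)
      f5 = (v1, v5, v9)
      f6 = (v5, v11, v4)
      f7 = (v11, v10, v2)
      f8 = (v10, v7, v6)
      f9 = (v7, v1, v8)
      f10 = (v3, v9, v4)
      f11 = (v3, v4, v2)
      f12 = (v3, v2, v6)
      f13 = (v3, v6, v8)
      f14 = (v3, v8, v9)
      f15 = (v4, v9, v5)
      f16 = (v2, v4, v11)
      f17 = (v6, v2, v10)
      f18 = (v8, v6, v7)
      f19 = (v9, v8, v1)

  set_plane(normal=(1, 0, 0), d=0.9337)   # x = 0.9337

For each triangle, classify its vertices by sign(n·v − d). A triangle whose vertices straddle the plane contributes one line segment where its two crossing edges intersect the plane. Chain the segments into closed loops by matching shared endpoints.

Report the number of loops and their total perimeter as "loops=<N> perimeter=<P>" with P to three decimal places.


Straddling triangles (10 of 20):
  (v0,v5,v1) [--+] → (0.9337, 1.86511, 0.573289)–(0.9337, 2.0841, 0)  len=0.6137
  (v0,v1,v7) [-+-] → (0.9337, 2.0841, 0)–(0.9337, 1.86511, -0.573289)  len=0.6137
  (v1,v5,v9) [+-+] → (0.9337, 1.86511, 0.573289)–(0.9337, 0.710962, 1.72744)  len=1.6322
  (v7,v1,v8) [-++] → (0.9337, 1.86511, -0.573289)–(0.9337, 0.710962, -1.72744)  len=1.6322
  (v3,v9,v4) [++-] → (0.9337, -0.710962, 1.72744)–(0.9337, -1.86511, 0.573289)  len=1.6322
  (v3,v4,v2) [+--] → (0.9337, -1.86511, 0.573289)–(0.9337, -2.0841, 0)  len=0.6137
  (v3,v2,v6) [+--] → (0.9337, -2.0841, 0)–(0.9337, -1.86511, -0.573289)  len=0.6137
  (v3,v6,v8) [+-+] → (0.9337, -1.86511, -0.573289)–(0.9337, -0.710962, -1.72744)  len=1.6322
  (v4,v9,v5) [-+-] → (0.9337, -0.710962, 1.72744)–(0.9337, 0.710962, 1.72744)  len=1.4219
  (v8,v6,v7) [+--] → (0.9337, -0.710962, -1.72744)–(0.9337, 0.710962, -1.72744)  len=1.4219

Chained into 1 loop(s):
  loop 1: 10 segments, perimeter = 11.8275
Total perimeter = 11.827

loops=1 perimeter=11.827


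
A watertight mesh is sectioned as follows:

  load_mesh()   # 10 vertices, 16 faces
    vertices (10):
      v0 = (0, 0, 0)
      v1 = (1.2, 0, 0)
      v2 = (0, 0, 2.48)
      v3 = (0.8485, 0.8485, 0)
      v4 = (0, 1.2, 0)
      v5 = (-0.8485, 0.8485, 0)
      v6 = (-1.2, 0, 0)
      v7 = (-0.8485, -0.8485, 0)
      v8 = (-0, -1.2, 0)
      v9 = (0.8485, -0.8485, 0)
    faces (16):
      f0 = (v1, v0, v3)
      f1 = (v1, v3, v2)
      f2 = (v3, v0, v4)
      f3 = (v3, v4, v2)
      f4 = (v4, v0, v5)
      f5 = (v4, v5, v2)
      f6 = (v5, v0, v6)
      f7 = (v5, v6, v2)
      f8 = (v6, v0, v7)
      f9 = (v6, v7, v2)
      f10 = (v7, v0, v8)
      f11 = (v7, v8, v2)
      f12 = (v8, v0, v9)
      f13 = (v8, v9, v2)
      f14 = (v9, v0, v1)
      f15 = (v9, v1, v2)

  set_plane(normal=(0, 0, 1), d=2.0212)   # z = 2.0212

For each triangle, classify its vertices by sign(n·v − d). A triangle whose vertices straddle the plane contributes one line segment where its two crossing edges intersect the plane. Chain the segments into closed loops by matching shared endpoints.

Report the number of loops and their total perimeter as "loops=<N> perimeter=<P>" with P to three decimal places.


loops=1 perimeter=1.359

Straddling triangles (8 of 16):
  (v1,v3,v2) [--+] → (0.156973, 0.156973, 2.0212)–(0.222, 0, 2.0212)  len=0.1699
  (v3,v4,v2) [--+] → (0, 0.222, 2.0212)–(0.156973, 0.156973, 2.0212)  len=0.1699
  (v4,v5,v2) [--+] → (-0.156973, 0.156973, 2.0212)–(0, 0.222, 2.0212)  len=0.1699
  (v5,v6,v2) [--+] → (-0.222, 0, 2.0212)–(-0.156973, 0.156973, 2.0212)  len=0.1699
  (v6,v7,v2) [--+] → (-0.156973, -0.156973, 2.0212)–(-0.222, 0, 2.0212)  len=0.1699
  (v7,v8,v2) [--+] → (0, -0.222, 2.0212)–(-0.156973, -0.156973, 2.0212)  len=0.1699
  (v8,v9,v2) [--+] → (0.156973, -0.156973, 2.0212)–(0, -0.222, 2.0212)  len=0.1699
  (v9,v1,v2) [--+] → (0.222, 0, 2.0212)–(0.156973, -0.156973, 2.0212)  len=0.1699

Chained into 1 loop(s):
  loop 1: 8 segments, perimeter = 1.3593
Total perimeter = 1.359


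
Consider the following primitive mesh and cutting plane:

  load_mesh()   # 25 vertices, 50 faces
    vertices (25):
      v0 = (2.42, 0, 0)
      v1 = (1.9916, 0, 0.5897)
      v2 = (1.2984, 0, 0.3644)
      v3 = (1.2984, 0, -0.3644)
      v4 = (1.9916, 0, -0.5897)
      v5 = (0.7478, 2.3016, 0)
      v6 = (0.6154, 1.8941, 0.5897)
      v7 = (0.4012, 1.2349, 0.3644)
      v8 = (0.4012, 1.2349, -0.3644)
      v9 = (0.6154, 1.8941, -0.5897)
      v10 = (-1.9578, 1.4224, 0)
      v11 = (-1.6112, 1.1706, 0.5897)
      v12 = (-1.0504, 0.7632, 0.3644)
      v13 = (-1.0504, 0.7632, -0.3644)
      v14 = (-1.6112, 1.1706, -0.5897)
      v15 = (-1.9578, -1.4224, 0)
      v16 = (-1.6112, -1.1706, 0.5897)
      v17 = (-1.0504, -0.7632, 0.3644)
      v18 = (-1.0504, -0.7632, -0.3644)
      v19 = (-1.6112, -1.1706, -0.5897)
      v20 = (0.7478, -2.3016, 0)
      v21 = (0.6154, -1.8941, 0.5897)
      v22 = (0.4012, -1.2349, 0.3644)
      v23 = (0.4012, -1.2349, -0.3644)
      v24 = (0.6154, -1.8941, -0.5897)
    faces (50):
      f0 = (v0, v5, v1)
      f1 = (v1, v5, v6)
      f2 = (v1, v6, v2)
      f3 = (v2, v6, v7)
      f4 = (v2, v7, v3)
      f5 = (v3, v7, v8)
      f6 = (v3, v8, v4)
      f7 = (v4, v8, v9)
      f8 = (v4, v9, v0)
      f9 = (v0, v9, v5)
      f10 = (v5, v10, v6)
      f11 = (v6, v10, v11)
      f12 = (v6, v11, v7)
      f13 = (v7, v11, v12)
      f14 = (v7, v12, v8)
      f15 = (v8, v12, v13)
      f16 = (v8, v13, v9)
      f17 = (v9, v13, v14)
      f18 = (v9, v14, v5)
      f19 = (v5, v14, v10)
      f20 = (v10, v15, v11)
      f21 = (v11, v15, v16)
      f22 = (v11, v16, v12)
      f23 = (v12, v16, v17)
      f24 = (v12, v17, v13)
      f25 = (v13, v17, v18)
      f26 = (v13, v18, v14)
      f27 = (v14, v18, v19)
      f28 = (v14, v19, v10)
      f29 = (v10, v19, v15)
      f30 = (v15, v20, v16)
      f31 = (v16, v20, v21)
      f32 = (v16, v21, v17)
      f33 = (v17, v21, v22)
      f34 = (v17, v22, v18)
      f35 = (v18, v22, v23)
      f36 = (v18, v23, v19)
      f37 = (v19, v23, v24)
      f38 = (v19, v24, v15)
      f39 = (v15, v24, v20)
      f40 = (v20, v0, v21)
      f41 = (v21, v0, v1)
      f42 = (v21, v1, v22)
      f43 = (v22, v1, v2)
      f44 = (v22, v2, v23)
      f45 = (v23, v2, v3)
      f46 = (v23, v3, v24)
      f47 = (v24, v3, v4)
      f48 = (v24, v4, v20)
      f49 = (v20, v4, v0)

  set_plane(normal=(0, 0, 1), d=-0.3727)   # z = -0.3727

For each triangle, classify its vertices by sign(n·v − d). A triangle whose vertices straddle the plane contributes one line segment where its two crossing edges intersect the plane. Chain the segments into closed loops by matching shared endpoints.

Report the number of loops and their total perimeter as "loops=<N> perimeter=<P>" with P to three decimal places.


Straddling triangles (20 of 50):
  (v3,v8,v4) [++-] → (0.45979, 1.18941, -0.3727)–(1.32394, 0, -0.3727)  len=1.4702
  (v4,v8,v9) [-+-] → (0.45979, 1.18941, -0.3727)–(0.409091, 1.25918, -0.3727)  len=0.0863
  (v4,v9,v0) [--+] → (1.27946, 1.1971, -0.3727)–(2.14924, 0, -0.3727)  len=1.4797
  (v0,v9,v5) [+-+] → (1.27946, 1.1971, -0.3727)–(0.664121, 2.04405, -0.3727)  len=1.0469
  (v8,v13,v9) [++-] → (-0.989032, 0.804862, -0.3727)–(0.409091, 1.25918, -0.3727)  len=1.4701
  (v9,v13,v14) [-+-] → (-0.989032, 0.804862, -0.3727)–(-1.07106, 0.778209, -0.3727)  len=0.0862
  (v9,v14,v5) [--+] → (-0.743126, 1.58679, -0.3727)–(0.664121, 2.04405, -0.3727)  len=1.4797
  (v5,v14,v10) [+-+] → (-0.743126, 1.58679, -0.3727)–(-1.73874, 1.26326, -0.3727)  len=1.0469
  (v13,v18,v14) [++-] → (-1.07106, -0.691959, -0.3727)–(-1.07106, 0.778209, -0.3727)  len=1.4702
  (v14,v18,v19) [-+-] → (-1.07106, -0.691959, -0.3727)–(-1.07106, -0.778209, -0.3727)  len=0.0862
  (v14,v19,v10) [--+] → (-1.73874, -0.216418, -0.3727)–(-1.73874, 1.26326, -0.3727)  len=1.4797
  (v10,v19,v15) [+-+] → (-1.73874, -0.216418, -0.3727)–(-1.73874, -1.26326, -0.3727)  len=1.0468
  (v18,v23,v19) [++-] → (0.327064, -1.23253, -0.3727)–(-1.07106, -0.778209, -0.3727)  len=1.4701
  (v19,v23,v24) [-+-] → (0.327064, -1.23253, -0.3727)–(0.409091, -1.25918, -0.3727)  len=0.0862
  (v19,v24,v15) [--+] → (-0.331496, -1.72052, -0.3727)–(-1.73874, -1.26326, -0.3727)  len=1.4797
  (v15,v24,v20) [+-+] → (-0.331496, -1.72052, -0.3727)–(0.664121, -2.04405, -0.3727)  len=1.0469
  (v23,v3,v24) [++-] → (1.27324, -0.0697782, -0.3727)–(0.409091, -1.25918, -0.3727)  len=1.4702
  (v24,v3,v4) [-+-] → (1.27324, -0.0697782, -0.3727)–(1.32394, 0, -0.3727)  len=0.0863
  (v24,v4,v20) [--+] → (1.5339, -0.846951, -0.3727)–(0.664121, -2.04405, -0.3727)  len=1.4797
  (v20,v4,v0) [+-+] → (1.5339, -0.846951, -0.3727)–(2.14924, 0, -0.3727)  len=1.0469

Chained into 2 loop(s):
  loop 1: 10 segments, perimeter = 7.7820
  loop 2: 10 segments, perimeter = 12.6328
Total perimeter = 20.415

loops=2 perimeter=20.415


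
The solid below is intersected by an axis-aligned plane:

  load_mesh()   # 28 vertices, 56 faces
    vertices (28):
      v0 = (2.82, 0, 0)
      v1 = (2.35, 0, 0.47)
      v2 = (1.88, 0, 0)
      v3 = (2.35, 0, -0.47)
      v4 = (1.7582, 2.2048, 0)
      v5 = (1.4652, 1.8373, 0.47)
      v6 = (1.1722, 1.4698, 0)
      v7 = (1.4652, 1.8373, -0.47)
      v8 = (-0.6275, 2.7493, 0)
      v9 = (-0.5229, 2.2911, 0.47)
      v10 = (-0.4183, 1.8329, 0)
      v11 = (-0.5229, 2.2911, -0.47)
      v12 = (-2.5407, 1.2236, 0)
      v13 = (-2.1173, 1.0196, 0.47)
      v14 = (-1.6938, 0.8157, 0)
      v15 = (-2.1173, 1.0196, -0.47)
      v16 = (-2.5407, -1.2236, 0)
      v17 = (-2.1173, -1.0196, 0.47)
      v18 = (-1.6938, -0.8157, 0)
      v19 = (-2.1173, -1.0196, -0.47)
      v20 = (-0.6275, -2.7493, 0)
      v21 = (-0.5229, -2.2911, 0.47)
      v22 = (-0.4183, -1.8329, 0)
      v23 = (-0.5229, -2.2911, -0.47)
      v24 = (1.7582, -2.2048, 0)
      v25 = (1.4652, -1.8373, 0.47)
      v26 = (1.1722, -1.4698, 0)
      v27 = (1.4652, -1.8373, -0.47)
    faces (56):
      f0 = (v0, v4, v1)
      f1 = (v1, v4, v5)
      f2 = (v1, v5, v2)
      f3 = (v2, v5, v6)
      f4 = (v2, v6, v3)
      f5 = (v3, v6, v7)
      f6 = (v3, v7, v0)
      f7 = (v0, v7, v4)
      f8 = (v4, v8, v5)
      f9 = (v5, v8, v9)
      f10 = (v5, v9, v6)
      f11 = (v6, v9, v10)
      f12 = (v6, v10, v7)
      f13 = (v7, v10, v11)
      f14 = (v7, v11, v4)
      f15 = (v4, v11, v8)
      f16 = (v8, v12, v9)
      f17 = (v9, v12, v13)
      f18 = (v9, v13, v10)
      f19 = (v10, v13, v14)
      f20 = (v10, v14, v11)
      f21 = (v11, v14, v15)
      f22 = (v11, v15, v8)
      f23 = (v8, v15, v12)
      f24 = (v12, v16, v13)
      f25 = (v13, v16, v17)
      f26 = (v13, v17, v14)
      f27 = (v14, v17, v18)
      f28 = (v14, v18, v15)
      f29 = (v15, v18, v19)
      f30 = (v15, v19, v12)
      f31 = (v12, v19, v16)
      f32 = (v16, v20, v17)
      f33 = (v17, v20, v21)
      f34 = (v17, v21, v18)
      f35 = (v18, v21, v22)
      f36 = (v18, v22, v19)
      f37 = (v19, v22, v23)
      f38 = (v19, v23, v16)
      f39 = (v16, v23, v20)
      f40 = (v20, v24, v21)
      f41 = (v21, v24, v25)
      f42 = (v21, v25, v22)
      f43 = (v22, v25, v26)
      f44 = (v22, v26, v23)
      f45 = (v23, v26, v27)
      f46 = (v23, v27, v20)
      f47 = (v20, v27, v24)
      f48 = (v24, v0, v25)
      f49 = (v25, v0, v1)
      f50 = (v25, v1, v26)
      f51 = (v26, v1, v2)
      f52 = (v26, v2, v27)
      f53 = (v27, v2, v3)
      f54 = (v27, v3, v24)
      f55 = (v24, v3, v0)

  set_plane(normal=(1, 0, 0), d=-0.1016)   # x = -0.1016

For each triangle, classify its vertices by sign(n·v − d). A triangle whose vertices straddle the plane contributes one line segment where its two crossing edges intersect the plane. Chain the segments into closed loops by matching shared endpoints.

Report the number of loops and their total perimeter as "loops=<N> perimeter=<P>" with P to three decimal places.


loops=2 perimeter=5.120

Straddling triangles (16 of 56):
  (v4,v8,v5) [+-+] → (-0.1016, 2.62927, 0)–(-0.1016, 2.52011, 0.118112)  len=0.1608
  (v5,v8,v9) [+--] → (-0.1016, 2.52011, 0.118112)–(-0.1016, 2.19493, 0.47)  len=0.4791
  (v5,v9,v6) [+-+] → (-0.1016, 2.19493, 0.47)–(-0.1016, 2.08697, 0.353186)  len=0.1591
  (v6,v9,v10) [+--] → (-0.1016, 2.08697, 0.353186)–(-0.1016, 1.7606, 0)  len=0.4809
  (v6,v10,v7) [+-+] → (-0.1016, 1.7606, 0)–(-0.1016, 1.83364, -0.0790279)  len=0.1076
  (v7,v10,v11) [+--] → (-0.1016, 1.83364, -0.0790279)–(-0.1016, 2.19493, -0.47)  len=0.5323
  (v7,v11,v4) [+-+] → (-0.1016, 2.19493, -0.47)–(-0.1016, 2.27516, -0.383195)  len=0.1182
  (v4,v11,v8) [+--] → (-0.1016, 2.27516, -0.383195)–(-0.1016, 2.62927, 0)  len=0.5218
  (v20,v24,v21) [-+-] → (-0.1016, -2.62927, 0)–(-0.1016, -2.27516, 0.383195)  len=0.5218
  (v21,v24,v25) [-++] → (-0.1016, -2.27516, 0.383195)–(-0.1016, -2.19493, 0.47)  len=0.1182
  (v21,v25,v22) [-+-] → (-0.1016, -2.19493, 0.47)–(-0.1016, -1.83364, 0.0790279)  len=0.5323
  (v22,v25,v26) [-++] → (-0.1016, -1.83364, 0.0790279)–(-0.1016, -1.7606, 0)  len=0.1076
  (v22,v26,v23) [-+-] → (-0.1016, -1.7606, 0)–(-0.1016, -2.08697, -0.353186)  len=0.4809
  (v23,v26,v27) [-++] → (-0.1016, -2.08697, -0.353186)–(-0.1016, -2.19493, -0.47)  len=0.1591
  (v23,v27,v20) [-+-] → (-0.1016, -2.19493, -0.47)–(-0.1016, -2.52011, -0.118112)  len=0.4791
  (v20,v27,v24) [-++] → (-0.1016, -2.52011, -0.118112)–(-0.1016, -2.62927, 0)  len=0.1608

Chained into 2 loop(s):
  loop 1: 8 segments, perimeter = 2.5598
  loop 2: 8 segments, perimeter = 2.5598
Total perimeter = 5.120


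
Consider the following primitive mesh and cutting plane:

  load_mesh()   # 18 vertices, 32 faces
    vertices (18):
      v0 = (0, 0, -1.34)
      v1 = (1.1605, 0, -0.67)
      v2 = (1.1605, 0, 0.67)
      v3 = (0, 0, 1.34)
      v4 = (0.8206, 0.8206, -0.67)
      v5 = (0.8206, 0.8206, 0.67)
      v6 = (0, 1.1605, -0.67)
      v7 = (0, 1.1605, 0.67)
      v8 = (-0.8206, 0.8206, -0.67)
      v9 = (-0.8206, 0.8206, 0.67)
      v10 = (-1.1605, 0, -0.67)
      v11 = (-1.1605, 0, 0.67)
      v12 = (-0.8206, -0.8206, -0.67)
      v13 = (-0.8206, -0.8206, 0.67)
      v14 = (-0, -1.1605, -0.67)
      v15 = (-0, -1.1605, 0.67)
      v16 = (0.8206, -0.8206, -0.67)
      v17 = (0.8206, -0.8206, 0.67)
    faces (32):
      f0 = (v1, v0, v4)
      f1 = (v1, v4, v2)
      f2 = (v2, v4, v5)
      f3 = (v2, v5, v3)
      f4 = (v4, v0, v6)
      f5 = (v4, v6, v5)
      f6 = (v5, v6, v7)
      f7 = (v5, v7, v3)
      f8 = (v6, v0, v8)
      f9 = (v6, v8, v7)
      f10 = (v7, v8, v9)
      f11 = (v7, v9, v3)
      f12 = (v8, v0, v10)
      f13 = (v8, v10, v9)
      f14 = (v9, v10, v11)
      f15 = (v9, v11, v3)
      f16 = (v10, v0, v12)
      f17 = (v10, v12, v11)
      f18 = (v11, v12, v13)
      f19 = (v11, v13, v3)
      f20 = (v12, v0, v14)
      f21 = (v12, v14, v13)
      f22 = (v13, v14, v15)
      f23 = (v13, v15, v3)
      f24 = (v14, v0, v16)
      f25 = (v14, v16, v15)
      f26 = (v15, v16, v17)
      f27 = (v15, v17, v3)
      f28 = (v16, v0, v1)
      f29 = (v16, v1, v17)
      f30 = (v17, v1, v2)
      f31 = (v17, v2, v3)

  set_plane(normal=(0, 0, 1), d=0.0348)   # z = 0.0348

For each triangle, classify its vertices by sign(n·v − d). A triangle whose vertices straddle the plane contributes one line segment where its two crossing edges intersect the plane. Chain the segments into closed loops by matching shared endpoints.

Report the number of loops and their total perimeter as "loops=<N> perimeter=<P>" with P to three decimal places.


loops=1 perimeter=7.106

Straddling triangles (16 of 32):
  (v1,v4,v2) [--+] → (0.999377, 0.388989, 0.0348)–(1.1605, 0, 0.0348)  len=0.4210
  (v2,v4,v5) [+-+] → (0.999377, 0.388989, 0.0348)–(0.8206, 0.8206, 0.0348)  len=0.4672
  (v4,v6,v5) [--+] → (0.431611, 0.981723, 0.0348)–(0.8206, 0.8206, 0.0348)  len=0.4210
  (v5,v6,v7) [+-+] → (0.431611, 0.981723, 0.0348)–(0, 1.1605, 0.0348)  len=0.4672
  (v6,v8,v7) [--+] → (-0.388989, 0.999377, 0.0348)–(0, 1.1605, 0.0348)  len=0.4210
  (v7,v8,v9) [+-+] → (-0.388989, 0.999377, 0.0348)–(-0.8206, 0.8206, 0.0348)  len=0.4672
  (v8,v10,v9) [--+] → (-0.981723, 0.431611, 0.0348)–(-0.8206, 0.8206, 0.0348)  len=0.4210
  (v9,v10,v11) [+-+] → (-0.981723, 0.431611, 0.0348)–(-1.1605, 0, 0.0348)  len=0.4672
  (v10,v12,v11) [--+] → (-0.999377, -0.388989, 0.0348)–(-1.1605, 0, 0.0348)  len=0.4210
  (v11,v12,v13) [+-+] → (-0.999377, -0.388989, 0.0348)–(-0.8206, -0.8206, 0.0348)  len=0.4672
  (v12,v14,v13) [--+] → (-0.431611, -0.981723, 0.0348)–(-0.8206, -0.8206, 0.0348)  len=0.4210
  (v13,v14,v15) [+-+] → (-0.431611, -0.981723, 0.0348)–(0, -1.1605, 0.0348)  len=0.4672
  (v14,v16,v15) [--+] → (0.388989, -0.999377, 0.0348)–(0, -1.1605, 0.0348)  len=0.4210
  (v15,v16,v17) [+-+] → (0.388989, -0.999377, 0.0348)–(0.8206, -0.8206, 0.0348)  len=0.4672
  (v16,v1,v17) [--+] → (0.981723, -0.431611, 0.0348)–(0.8206, -0.8206, 0.0348)  len=0.4210
  (v17,v1,v2) [+-+] → (0.981723, -0.431611, 0.0348)–(1.1605, 0, 0.0348)  len=0.4672

Chained into 1 loop(s):
  loop 1: 16 segments, perimeter = 7.1057
Total perimeter = 7.106
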